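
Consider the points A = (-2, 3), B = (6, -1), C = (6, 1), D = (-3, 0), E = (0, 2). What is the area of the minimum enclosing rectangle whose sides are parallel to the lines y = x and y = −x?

60

In coordinates u = x + y, v = x − y the rectangle is axis-aligned; the map (x,y)→(u,v) scales areas by 2.
u-values: 1, 5, 7, -3, 2; range = 7 − (-3) = 10.
v-values: -5, 7, 5, -3, -2; range = 7 − (-5) = 12.
Area = (10 × 12) / 2 = 60.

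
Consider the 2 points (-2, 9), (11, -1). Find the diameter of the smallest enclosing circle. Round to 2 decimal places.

16.40

The smallest circle enclosing two points has them as diameter endpoints.
Centre = midpoint = (4.5, 4); r² = |(-2, 9)−(11, -1)|²/4 = 269/4 = 67.25.
Diameter = 2r = 2√(67.25) ≈ 16.40.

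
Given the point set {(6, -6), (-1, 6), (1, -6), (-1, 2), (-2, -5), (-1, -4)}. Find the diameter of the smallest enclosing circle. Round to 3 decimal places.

The minimum enclosing circle of a finite set is fixed by two of the points (as a diameter) or three (as a circumcircle).
The farthest pair is (6, -6)–(-1, 6) with squared distance 193. The circle on this segment as diameter has centre (2.5, 0) and r² = 193/4 = 48.25.
Check (1, -6): distance² to centre = 38.25 ≤ 48.25, so it lies inside.
All remaining points lie in this disk, and no smaller disk contains both endpoints, so this is the minimum enclosing circle.
Diameter = 2r = 2√(48.25) ≈ 13.892.

13.892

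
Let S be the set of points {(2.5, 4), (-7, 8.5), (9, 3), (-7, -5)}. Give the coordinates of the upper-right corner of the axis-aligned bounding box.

(9, 8.5)

x-range [-7, 9], y-range [-5, 8.5].
The upper-right corner is (9, 8.5).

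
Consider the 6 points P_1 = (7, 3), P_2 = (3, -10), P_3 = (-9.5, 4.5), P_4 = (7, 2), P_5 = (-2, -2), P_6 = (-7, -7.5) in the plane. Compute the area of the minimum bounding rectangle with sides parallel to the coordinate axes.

x ranges over [-9.5, 7], width 16.5.
y ranges over [-10, 4.5], height 14.5.
Area = 16.5 × 14.5 = 239.25.

239.25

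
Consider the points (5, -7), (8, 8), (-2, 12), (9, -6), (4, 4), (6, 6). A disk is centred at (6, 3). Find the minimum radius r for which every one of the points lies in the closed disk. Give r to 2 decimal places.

The required radius is the distance from (6, 3) to the farthest point.
Squared distances: 101, 29, 145, 90, 5, 9.
Maximum is 145, attained at (-2, 12).
r = √145 ≈ 12.04.

12.04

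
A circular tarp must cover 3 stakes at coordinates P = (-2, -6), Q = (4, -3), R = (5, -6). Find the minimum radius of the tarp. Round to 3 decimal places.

Side lengths²: PQ² = 45, PR² = 49, QR² = 10.
Since PR² = 49 < 45 + 10 = 55, the triangle is acute, so the smallest enclosing circle is the circumcircle.
Circumcentre = (1.5, -5.5), r² = 12.5.
r = √(12.5) ≈ 3.536.

3.536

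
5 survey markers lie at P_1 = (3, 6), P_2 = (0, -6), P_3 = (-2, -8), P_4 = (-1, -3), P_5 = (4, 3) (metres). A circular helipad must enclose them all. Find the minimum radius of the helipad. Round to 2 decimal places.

7.43

The minimum enclosing circle of a finite set is fixed by two of the points (as a diameter) or three (as a circumcircle).
The farthest pair is P_1–P_3 with squared distance 221. The circle on this segment as diameter has centre (0.5, -1) and r² = 221/4 = 55.25.
Check P_2: distance² to centre = 25.25 ≤ 55.25, so it lies inside.
All remaining points lie in this disk, and no smaller disk contains both endpoints, so this is the minimum enclosing circle.
r = √(55.25) ≈ 7.43.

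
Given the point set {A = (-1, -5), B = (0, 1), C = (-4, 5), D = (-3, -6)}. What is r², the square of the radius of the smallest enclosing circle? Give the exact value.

A smallest enclosing disk is always determined by at most three of the input points on its boundary.
The farthest pair is C–D with squared distance 122. The circle on this segment as diameter has centre (-3.5, -0.5) and r² = 122/4 = 30.5.
Check A: distance² to centre = 26.5 ≤ 30.5, so it lies inside.
All remaining points lie in this disk, and no smaller disk contains both endpoints, so this is the minimum enclosing circle.

30.5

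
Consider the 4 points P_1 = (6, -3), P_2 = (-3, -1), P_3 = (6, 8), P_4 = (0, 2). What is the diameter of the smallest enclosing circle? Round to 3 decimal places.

13.038

A smallest enclosing disk is always determined by at most three of the input points on its boundary.
The minimum enclosing circle is determined by three boundary points: P_1, P_2, P_3.
Their circumcentre is (2.5, 2.5) with r² = 42.5.
The farthest remaining point P_4 is at distance² 6.5 ≤ 42.5.
Diameter = 2r = 2√(42.5) ≈ 13.038.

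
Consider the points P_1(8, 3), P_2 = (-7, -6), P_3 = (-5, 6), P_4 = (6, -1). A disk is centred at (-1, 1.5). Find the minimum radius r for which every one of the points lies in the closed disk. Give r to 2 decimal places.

9.60

The required radius is the distance from (-1, 1.5) to the farthest point.
Squared distances: 83.25, 92.25, 36.25, 55.25.
Maximum is 92.25, attained at P_2.
r = √(92.25) ≈ 9.60.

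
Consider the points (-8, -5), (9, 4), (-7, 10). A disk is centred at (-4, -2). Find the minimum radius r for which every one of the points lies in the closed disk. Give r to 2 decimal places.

The required radius is the distance from (-4, -2) to the farthest point.
Squared distances: 25, 205, 153.
Maximum is 205, attained at (9, 4).
r = √205 ≈ 14.32.

14.32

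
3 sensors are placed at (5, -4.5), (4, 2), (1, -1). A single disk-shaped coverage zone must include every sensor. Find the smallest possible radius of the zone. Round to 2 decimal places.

3.30

Call the three points A, B, C in the order given.
Side lengths²: AB² = 43.25, AC² = 28.25, BC² = 18.
Since AB² = 43.25 < 28.25 + 18 = 46.25, the triangle is acute, so the smallest enclosing circle is the circumcircle.
Circumcentre = (257/60, -77/60), r² = 19549/1800.
r = √(19549/1800) ≈ 3.30.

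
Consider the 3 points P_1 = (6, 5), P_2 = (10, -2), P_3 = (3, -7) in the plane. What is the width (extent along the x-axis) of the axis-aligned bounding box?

7

max x = 10, min x = 3, so width = 7.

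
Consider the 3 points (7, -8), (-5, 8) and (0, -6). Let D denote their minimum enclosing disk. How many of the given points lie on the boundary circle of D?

Call the three points A, B, C in the order given.
Side lengths²: AB² = 400, AC² = 53, BC² = 221.
Since AB² = 400 ≥ 221 + 53 = 274, the angle opposite AB is not acute, so the smallest enclosing circle has AB as diameter.
Centre = midpoint of AB = (1, 0), r² = 400/4 = 100.
The points at distance exactly r from the centre are (7, -8), (-5, 8) — 2 points.

2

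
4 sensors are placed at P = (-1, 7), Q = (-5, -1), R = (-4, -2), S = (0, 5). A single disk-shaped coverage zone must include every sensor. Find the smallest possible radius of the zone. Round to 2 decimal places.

4.74

The farthest pair is P–R with squared distance 90. The circle on this segment as diameter has centre (-2.5, 2.5) and r² = 90/4 = 22.5.
Check Q: distance² to centre = 18.5 ≤ 22.5, so it lies inside.
All remaining points lie in this disk, and no smaller disk contains both endpoints, so this is the minimum enclosing circle.
r = √(22.5) ≈ 4.74.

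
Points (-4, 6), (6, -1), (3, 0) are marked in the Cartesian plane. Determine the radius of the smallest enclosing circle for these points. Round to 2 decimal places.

6.10

Call the three points A, B, C in the order given.
Side lengths²: AB² = 149, AC² = 85, BC² = 10.
Since AB² = 149 ≥ 85 + 10 = 95, the angle opposite AB is not acute, so the smallest enclosing circle has AB as diameter.
Centre = midpoint of AB = (1, 2.5), r² = 149/4 = 37.25.
r = √(37.25) ≈ 6.10.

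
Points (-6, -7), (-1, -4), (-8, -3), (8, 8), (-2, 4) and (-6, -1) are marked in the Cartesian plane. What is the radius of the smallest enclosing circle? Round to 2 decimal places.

10.26

The farthest pair is (-6, -7)–(8, 8) with squared distance 421. The circle on this segment as diameter has centre (1, 0.5) and r² = 421/4 = 105.25.
Check (-1, -4): distance² to centre = 24.25 ≤ 105.25, so it lies inside.
All remaining points lie in this disk, and no smaller disk contains both endpoints, so this is the minimum enclosing circle.
r = √(105.25) ≈ 10.26.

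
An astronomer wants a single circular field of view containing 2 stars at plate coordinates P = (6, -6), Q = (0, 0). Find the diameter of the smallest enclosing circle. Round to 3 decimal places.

The smallest circle enclosing two points has them as diameter endpoints.
Centre = midpoint = (3, -3); r² = |PQ|²/4 = 72/4 = 18.
Diameter = 2r = 2√18 ≈ 8.485.

8.485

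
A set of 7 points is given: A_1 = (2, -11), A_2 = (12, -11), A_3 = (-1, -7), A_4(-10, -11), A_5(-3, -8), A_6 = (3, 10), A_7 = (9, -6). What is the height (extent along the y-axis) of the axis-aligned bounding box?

max y = 10, min y = -11, so height = 21.

21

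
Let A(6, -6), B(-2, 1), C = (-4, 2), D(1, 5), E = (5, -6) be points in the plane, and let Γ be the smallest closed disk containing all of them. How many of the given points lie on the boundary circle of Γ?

The minimum enclosing circle of a finite set is fixed by two of the points (as a diameter) or three (as a circumcircle).
The minimum enclosing circle is determined by three boundary points: A, C, D.
Their circumcentre is (51/35, -10/7) with r² = 50881/1225.
The farthest remaining point E is at distance² 40976/1225 ≤ 50881/1225.
The points at distance exactly r from the centre are A, C, D — 3 points.

3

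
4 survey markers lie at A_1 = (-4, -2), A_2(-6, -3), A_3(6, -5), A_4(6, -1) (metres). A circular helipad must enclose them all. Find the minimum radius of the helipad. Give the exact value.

37/6

The minimum enclosing circle of a finite set is fixed by two of the points (as a diameter) or three (as a circumcircle).
The minimum enclosing circle is determined by three boundary points: A_2, A_3, A_4.
Their circumcentre is (1/6, -3) with r² = 1369/36.
The farthest remaining point A_1 is at distance² 661/36 ≤ 1369/36.
r = √(1369/36) = 37/6.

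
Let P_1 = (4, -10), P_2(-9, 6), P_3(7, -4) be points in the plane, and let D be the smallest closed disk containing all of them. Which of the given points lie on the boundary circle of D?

Side lengths²: P_1P_2² = 425, P_1P_3² = 45, P_2P_3² = 356.
Since P_1P_2² = 425 ≥ 356 + 45 = 401, the angle opposite P_1P_2 is not acute, so the smallest enclosing circle has P_1P_2 as diameter.
Centre = midpoint of P_1P_2 = (-2.5, -2), r² = 425/4 = 106.25.
The points at distance exactly r from the centre are P_1, P_2 — 2 points.

P_1, P_2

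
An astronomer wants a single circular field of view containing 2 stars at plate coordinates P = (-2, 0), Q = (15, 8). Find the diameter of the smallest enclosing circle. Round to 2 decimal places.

18.79

The smallest circle enclosing two points has them as diameter endpoints.
Centre = midpoint = (6.5, 4); r² = |PQ|²/4 = 353/4 = 88.25.
Diameter = 2r = 2√(88.25) ≈ 18.79.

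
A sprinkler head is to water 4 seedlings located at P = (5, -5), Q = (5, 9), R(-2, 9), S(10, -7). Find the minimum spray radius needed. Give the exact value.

10

By Welzl's lemma the MEC is supported by two points (diametrically opposite) or three points (on a circumcircle).
The farthest pair is R–S with squared distance 400. The circle on this segment as diameter has centre (4, 1) and r² = 400/4 = 100.
Check P: distance² to centre = 37 ≤ 100, so it lies inside.
All remaining points lie in this disk, and no smaller disk contains both endpoints, so this is the minimum enclosing circle.
r = √100 = 10.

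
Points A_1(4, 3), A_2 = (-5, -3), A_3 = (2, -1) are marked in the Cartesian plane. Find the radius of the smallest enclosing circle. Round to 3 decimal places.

Side lengths²: A_1A_2² = 117, A_1A_3² = 20, A_2A_3² = 53.
Since A_1A_2² = 117 ≥ 53 + 20 = 73, the angle opposite A_1A_2 is not acute, so the smallest enclosing circle has A_1A_2 as diameter.
Centre = midpoint of A_1A_2 = (-0.5, 0), r² = 117/4 = 29.25.
r = √(29.25) ≈ 5.408.

5.408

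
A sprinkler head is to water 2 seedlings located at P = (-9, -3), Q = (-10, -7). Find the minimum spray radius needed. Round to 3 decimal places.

The smallest circle enclosing two points has them as diameter endpoints.
Centre = midpoint = (-9.5, -5); r² = |PQ|²/4 = 17/4 = 4.25.
r = √(4.25) ≈ 2.062.

2.062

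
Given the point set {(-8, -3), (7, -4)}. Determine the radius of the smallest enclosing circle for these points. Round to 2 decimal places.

The smallest circle enclosing two points has them as diameter endpoints.
Centre = midpoint = (-0.5, -3.5); r² = |(-8, -3)−(7, -4)|²/4 = 226/4 = 56.5.
r = √(56.5) ≈ 7.52.

7.52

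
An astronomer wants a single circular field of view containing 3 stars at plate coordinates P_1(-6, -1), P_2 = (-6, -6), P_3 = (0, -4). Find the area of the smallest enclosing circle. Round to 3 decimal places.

39.270

Side lengths²: P_1P_2² = 25, P_1P_3² = 45, P_2P_3² = 40.
Since P_1P_3² = 45 < 40 + 25 = 65, the triangle is acute, so the smallest enclosing circle is the circumcircle.
Circumcentre = (-3.5, -3.5), r² = 12.5.
Area = π·r² = π·12.5 ≈ 39.270.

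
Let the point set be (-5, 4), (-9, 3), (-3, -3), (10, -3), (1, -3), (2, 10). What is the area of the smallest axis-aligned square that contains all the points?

The bounding box has width 19 and height 13.
An axis-aligned square enclosing the set must have side ≥ max(width, height).
So the minimum side is max(19, 13) = 19.
Area = 19² = 361.

361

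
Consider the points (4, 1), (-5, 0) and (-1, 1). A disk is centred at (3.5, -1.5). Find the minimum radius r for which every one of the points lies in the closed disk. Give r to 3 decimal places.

The required radius is the distance from (3.5, -1.5) to the farthest point.
Squared distances: 6.5, 74.5, 26.5.
Maximum is 74.5, attained at (-5, 0).
r = √(74.5) ≈ 8.631.

8.631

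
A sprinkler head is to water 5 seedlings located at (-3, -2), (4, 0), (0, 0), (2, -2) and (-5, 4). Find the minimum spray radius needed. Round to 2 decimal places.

4.92

By Welzl's lemma the MEC is supported by two points (diametrically opposite) or three points (on a circumcircle).
The farthest pair is (4, 0)–(-5, 4) with squared distance 97. The circle on this segment as diameter has centre (-0.5, 2) and r² = 97/4 = 24.25.
Check (-3, -2): distance² to centre = 22.25 ≤ 24.25, so it lies inside.
All remaining points lie in this disk, and no smaller disk contains both endpoints, so this is the minimum enclosing circle.
r = √(24.25) ≈ 4.92.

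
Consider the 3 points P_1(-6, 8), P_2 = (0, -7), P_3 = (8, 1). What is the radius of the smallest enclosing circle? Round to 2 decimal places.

Side lengths²: P_1P_2² = 261, P_1P_3² = 245, P_2P_3² = 128.
Since P_1P_2² = 261 < 245 + 128 = 373, the triangle is acute, so the smallest enclosing circle is the circumcircle.
Circumcentre = (-0.5, 1.5), r² = 72.5.
r = √(72.5) ≈ 8.51.

8.51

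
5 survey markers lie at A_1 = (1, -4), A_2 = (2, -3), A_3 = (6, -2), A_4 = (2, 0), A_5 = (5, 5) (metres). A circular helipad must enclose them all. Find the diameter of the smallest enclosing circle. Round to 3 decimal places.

By Welzl's lemma the MEC is supported by two points (diametrically opposite) or three points (on a circumcircle).
The farthest pair is A_1–A_5 with squared distance 97. The circle on this segment as diameter has centre (3, 0.5) and r² = 97/4 = 24.25.
Check A_2: distance² to centre = 13.25 ≤ 24.25, so it lies inside.
All remaining points lie in this disk, and no smaller disk contains both endpoints, so this is the minimum enclosing circle.
Diameter = 2r = 2√(24.25) ≈ 9.849.

9.849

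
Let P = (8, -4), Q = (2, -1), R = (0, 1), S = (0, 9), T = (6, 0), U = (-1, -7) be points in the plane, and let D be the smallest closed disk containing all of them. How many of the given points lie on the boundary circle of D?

3

The minimum enclosing circle of a finite set is fixed by two of the points (as a diameter) or three (as a circumcircle).
The minimum enclosing circle is determined by three boundary points: P, S, U.
Their circumcentre is (129/94, 83/94) with r² = 299405/4418.
The farthest remaining point T is at distance² 98057/4418 ≤ 299405/4418.
The points at distance exactly r from the centre are P, S, U — 3 points.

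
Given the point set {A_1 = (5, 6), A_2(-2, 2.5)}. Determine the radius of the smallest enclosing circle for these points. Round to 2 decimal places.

3.91

The smallest circle enclosing two points has them as diameter endpoints.
Centre = midpoint = (1.5, 4.25); r² = |A_1A_2|²/4 = 61.25/4 = 15.3125.
r = √(15.3125) ≈ 3.91.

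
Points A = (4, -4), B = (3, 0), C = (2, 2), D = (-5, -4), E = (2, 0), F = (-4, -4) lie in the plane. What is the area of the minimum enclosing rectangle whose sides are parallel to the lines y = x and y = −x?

In coordinates u = x + y, v = x − y the rectangle is axis-aligned; the map (x,y)→(u,v) scales areas by 2.
u-values: 0, 3, 4, -9, 2, -8; range = 4 − (-9) = 13.
v-values: 8, 3, 0, -1, 2, 0; range = 8 − (-1) = 9.
Area = (13 × 9) / 2 = 58.5.

58.5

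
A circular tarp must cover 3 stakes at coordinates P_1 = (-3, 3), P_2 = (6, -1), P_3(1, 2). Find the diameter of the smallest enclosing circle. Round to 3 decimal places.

9.849

Side lengths²: P_1P_2² = 97, P_1P_3² = 17, P_2P_3² = 34.
Since P_1P_2² = 97 ≥ 34 + 17 = 51, the angle opposite P_1P_2 is not acute, so the smallest enclosing circle has P_1P_2 as diameter.
Centre = midpoint of P_1P_2 = (1.5, 1), r² = 97/4 = 24.25.
Diameter = 2r = 2√(24.25) ≈ 9.849.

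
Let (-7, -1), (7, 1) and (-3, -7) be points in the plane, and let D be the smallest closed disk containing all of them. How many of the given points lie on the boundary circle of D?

3

Call the three points A, B, C in the order given.
Side lengths²: AB² = 200, AC² = 52, BC² = 164.
Since AB² = 200 < 164 + 52 = 216, the triangle is acute, so the smallest enclosing circle is the circumcircle.
Circumcentre = (2/23, -14/23), r² = 26650/529.
The points at distance exactly r from the centre are (-7, -1), (7, 1), (-3, -7) — 3 points.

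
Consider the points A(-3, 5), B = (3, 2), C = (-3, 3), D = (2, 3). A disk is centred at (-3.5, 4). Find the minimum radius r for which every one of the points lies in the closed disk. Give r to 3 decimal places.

The required radius is the distance from (-3.5, 4) to the farthest point.
Squared distances: 1.25, 46.25, 1.25, 31.25.
Maximum is 46.25, attained at B.
r = √(46.25) ≈ 6.801.

6.801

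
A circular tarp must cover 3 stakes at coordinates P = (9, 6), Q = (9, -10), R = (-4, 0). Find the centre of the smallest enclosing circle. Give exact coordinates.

(125/26, -2)

Side lengths²: PQ² = 256, PR² = 205, QR² = 269.
Since QR² = 269 < 256 + 205 = 461, the triangle is acute, so the smallest enclosing circle is the circumcircle.
Circumcentre = (125/26, -2), r² = 55145/676.
Centre = (125/26, -2).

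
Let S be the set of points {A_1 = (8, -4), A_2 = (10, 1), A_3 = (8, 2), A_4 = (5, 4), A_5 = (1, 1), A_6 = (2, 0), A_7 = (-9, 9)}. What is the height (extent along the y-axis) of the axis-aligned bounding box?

max y = 9, min y = -4, so height = 13.

13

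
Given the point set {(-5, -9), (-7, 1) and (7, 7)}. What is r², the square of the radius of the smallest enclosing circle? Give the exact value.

Call the three points A, B, C in the order given.
Side lengths²: AB² = 104, AC² = 400, BC² = 232.
Since AC² = 400 ≥ 232 + 104 = 336, the angle opposite AC is not acute, so the smallest enclosing circle has AC as diameter.
Centre = midpoint of AC = (1, -1), r² = 400/4 = 100.

100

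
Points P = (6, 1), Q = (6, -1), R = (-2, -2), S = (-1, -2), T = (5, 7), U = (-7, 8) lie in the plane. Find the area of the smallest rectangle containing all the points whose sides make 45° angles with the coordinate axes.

176

In coordinates u = x + y, v = x − y the rectangle is axis-aligned; the map (x,y)→(u,v) scales areas by 2.
u-values: 7, 5, -4, -3, 12, 1; range = 12 − (-4) = 16.
v-values: 5, 7, 0, 1, -2, -15; range = 7 − (-15) = 22.
Area = (16 × 22) / 2 = 176.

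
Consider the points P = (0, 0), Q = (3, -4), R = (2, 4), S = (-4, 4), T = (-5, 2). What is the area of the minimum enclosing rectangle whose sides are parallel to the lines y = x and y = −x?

In coordinates u = x + y, v = x − y the rectangle is axis-aligned; the map (x,y)→(u,v) scales areas by 2.
u-values: 0, -1, 6, 0, -3; range = 6 − (-3) = 9.
v-values: 0, 7, -2, -8, -7; range = 7 − (-8) = 15.
Area = (9 × 15) / 2 = 67.5.

67.5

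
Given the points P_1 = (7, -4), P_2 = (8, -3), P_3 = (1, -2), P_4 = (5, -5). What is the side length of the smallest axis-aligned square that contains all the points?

The bounding box has width 7 and height 3.
An axis-aligned square enclosing the set must have side ≥ max(width, height).
So the minimum side is max(7, 3) = 7.

7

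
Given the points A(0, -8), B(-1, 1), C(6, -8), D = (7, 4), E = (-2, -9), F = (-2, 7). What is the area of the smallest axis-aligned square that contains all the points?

256

The bounding box has width 9 and height 16.
An axis-aligned square enclosing the set must have side ≥ max(width, height).
So the minimum side is max(9, 16) = 16.
Area = 16² = 256.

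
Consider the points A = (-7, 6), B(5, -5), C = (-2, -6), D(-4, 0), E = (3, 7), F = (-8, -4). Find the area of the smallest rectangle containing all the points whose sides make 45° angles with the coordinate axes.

253

In coordinates u = x + y, v = x − y the rectangle is axis-aligned; the map (x,y)→(u,v) scales areas by 2.
u-values: -1, 0, -8, -4, 10, -12; range = 10 − (-12) = 22.
v-values: -13, 10, 4, -4, -4, -4; range = 10 − (-13) = 23.
Area = (22 × 23) / 2 = 253.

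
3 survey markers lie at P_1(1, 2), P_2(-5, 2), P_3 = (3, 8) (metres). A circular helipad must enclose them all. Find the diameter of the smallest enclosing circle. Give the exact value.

Side lengths²: P_1P_2² = 36, P_1P_3² = 40, P_2P_3² = 100.
Since P_2P_3² = 100 ≥ 40 + 36 = 76, the angle opposite P_2P_3 is not acute, so the smallest enclosing circle has P_2P_3 as diameter.
Centre = midpoint of P_2P_3 = (-1, 5), r² = 100/4 = 25.
Diameter = 2r = 2√25 = 10.

10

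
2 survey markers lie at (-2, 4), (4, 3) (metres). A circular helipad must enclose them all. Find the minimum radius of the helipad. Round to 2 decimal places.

The smallest circle enclosing two points has them as diameter endpoints.
Centre = midpoint = (1, 3.5); r² = |(-2, 4)−(4, 3)|²/4 = 37/4 = 9.25.
r = √(9.25) ≈ 3.04.

3.04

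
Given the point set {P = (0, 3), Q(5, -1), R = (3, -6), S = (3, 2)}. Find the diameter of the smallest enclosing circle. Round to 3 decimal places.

9.487

The minimum enclosing circle of a finite set is fixed by two of the points (as a diameter) or three (as a circumcircle).
The farthest pair is P–R with squared distance 90. The circle on this segment as diameter has centre (1.5, -1.5) and r² = 90/4 = 22.5.
Check Q: distance² to centre = 12.5 ≤ 22.5, so it lies inside.
All remaining points lie in this disk, and no smaller disk contains both endpoints, so this is the minimum enclosing circle.
Diameter = 2r = 2√(22.5) ≈ 9.487.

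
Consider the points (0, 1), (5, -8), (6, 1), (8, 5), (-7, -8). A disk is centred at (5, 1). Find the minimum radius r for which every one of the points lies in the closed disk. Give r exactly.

The required radius is the distance from (5, 1) to the farthest point.
Squared distances: 25, 81, 1, 25, 225.
Maximum is 225, attained at (-7, -8).
r = √225 = 15.

15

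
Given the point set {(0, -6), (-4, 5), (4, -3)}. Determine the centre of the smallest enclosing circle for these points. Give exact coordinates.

Call the three points A, B, C in the order given.
Side lengths²: AB² = 137, AC² = 25, BC² = 128.
Since AB² = 137 < 128 + 25 = 153, the triangle is acute, so the smallest enclosing circle is the circumcircle.
Circumcentre = (-17/14, -3/14), r² = 3425/98.
Centre = (-17/14, -3/14).

(-17/14, -3/14)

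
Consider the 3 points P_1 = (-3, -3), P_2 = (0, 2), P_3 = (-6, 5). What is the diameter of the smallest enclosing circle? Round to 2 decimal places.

8.57

Side lengths²: P_1P_2² = 34, P_1P_3² = 73, P_2P_3² = 45.
Since P_1P_3² = 73 < 45 + 34 = 79, the triangle is acute, so the smallest enclosing circle is the circumcircle.
Circumcentre = (-109/26, 29/26), r² = 6205/338.
Diameter = 2r = 2√(6205/338) ≈ 8.57.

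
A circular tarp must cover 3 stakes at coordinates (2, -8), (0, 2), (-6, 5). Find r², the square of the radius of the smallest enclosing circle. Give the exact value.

58.25

Call the three points A, B, C in the order given.
Side lengths²: AB² = 104, AC² = 233, BC² = 45.
Since AC² = 233 ≥ 104 + 45 = 149, the angle opposite AC is not acute, so the smallest enclosing circle has AC as diameter.
Centre = midpoint of AC = (-2, -1.5), r² = 233/4 = 58.25.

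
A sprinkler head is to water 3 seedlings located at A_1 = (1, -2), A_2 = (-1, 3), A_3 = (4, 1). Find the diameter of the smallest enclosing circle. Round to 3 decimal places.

Side lengths²: A_1A_2² = 29, A_1A_3² = 18, A_2A_3² = 29.
Since A_2A_3² = 29 < 29 + 18 = 47, the triangle is acute, so the smallest enclosing circle is the circumcircle.
Circumcentre = (15/14, 13/14), r² = 841/98.
Diameter = 2r = 2√(841/98) ≈ 5.859.

5.859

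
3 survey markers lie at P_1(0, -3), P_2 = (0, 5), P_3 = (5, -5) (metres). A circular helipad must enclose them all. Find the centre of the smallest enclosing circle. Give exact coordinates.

Side lengths²: P_1P_2² = 64, P_1P_3² = 29, P_2P_3² = 125.
Since P_2P_3² = 125 ≥ 64 + 29 = 93, the angle opposite P_2P_3 is not acute, so the smallest enclosing circle has P_2P_3 as diameter.
Centre = midpoint of P_2P_3 = (2.5, 0), r² = 125/4 = 31.25.
Centre = (2.5, 0).

(2.5, 0)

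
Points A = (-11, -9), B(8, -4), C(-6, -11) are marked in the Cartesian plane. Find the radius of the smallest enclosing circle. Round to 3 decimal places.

9.823

Side lengths²: AB² = 386, AC² = 29, BC² = 245.
Since AB² = 386 ≥ 245 + 29 = 274, the angle opposite AB is not acute, so the smallest enclosing circle has AB as diameter.
Centre = midpoint of AB = (-1.5, -6.5), r² = 386/4 = 96.5.
r = √(96.5) ≈ 9.823.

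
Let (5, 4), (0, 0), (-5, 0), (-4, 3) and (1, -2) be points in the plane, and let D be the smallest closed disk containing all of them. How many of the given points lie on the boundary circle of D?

The minimum enclosing circle of a finite set is fixed by two of the points (as a diameter) or three (as a circumcircle).
The farthest pair is (5, 4)–(-5, 0) with squared distance 116. The circle on this segment as diameter has centre (0, 2) and r² = 116/4 = 29.
Check (0, 0): distance² to centre = 4 ≤ 29, so it lies inside.
All remaining points lie in this disk, and no smaller disk contains both endpoints, so this is the minimum enclosing circle.
The points at distance exactly r from the centre are (5, 4), (-5, 0) — 2 points.

2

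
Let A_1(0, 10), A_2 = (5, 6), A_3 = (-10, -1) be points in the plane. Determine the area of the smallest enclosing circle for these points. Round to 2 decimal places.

Side lengths²: A_1A_2² = 41, A_1A_3² = 221, A_2A_3² = 274.
Since A_2A_3² = 274 ≥ 221 + 41 = 262, the angle opposite A_2A_3 is not acute, so the smallest enclosing circle has A_2A_3 as diameter.
Centre = midpoint of A_2A_3 = (-2.5, 2.5), r² = 274/4 = 68.5.
Area = π·r² = π·68.5 ≈ 215.20.

215.20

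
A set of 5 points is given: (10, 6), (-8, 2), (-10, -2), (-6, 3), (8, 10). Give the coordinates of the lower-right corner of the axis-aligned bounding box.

(10, -2)

x-range [-10, 10], y-range [-2, 10].
The lower-right corner is (10, -2).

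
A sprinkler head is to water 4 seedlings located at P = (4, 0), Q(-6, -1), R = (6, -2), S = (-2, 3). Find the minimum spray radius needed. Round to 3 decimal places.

6.021

By Welzl's lemma the MEC is supported by two points (diametrically opposite) or three points (on a circumcircle).
The farthest pair is Q–R with squared distance 145. The circle on this segment as diameter has centre (0, -1.5) and r² = 145/4 = 36.25.
Check P: distance² to centre = 18.25 ≤ 36.25, so it lies inside.
All remaining points lie in this disk, and no smaller disk contains both endpoints, so this is the minimum enclosing circle.
r = √(36.25) ≈ 6.021.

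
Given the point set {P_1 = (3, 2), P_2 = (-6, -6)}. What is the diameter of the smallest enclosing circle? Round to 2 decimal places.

12.04

The smallest circle enclosing two points has them as diameter endpoints.
Centre = midpoint = (-1.5, -2); r² = |P_1P_2|²/4 = 145/4 = 36.25.
Diameter = 2r = 2√(36.25) ≈ 12.04.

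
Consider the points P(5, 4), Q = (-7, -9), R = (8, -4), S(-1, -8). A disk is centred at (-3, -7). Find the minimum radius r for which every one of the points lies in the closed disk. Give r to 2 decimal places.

13.60

The required radius is the distance from (-3, -7) to the farthest point.
Squared distances: 185, 20, 130, 5.
Maximum is 185, attained at P.
r = √185 ≈ 13.60.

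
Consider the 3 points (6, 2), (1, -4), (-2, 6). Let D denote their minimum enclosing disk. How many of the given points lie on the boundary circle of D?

Call the three points A, B, C in the order given.
Side lengths²: AB² = 61, AC² = 80, BC² = 109.
Since BC² = 109 < 80 + 61 = 141, the triangle is acute, so the smallest enclosing circle is the circumcircle.
Circumcentre = (23/34, 23/17), r² = 33245/1156.
The points at distance exactly r from the centre are (6, 2), (1, -4), (-2, 6) — 3 points.

3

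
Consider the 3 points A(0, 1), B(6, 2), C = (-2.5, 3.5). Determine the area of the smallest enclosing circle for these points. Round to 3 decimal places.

58.512

Side lengths²: AB² = 37, AC² = 12.5, BC² = 74.5.
Since BC² = 74.5 ≥ 37 + 12.5 = 49.5, the angle opposite BC is not acute, so the smallest enclosing circle has BC as diameter.
Centre = midpoint of BC = (1.75, 2.75), r² = 74.5/4 = 18.625.
Area = π·r² = π·18.625 ≈ 58.512.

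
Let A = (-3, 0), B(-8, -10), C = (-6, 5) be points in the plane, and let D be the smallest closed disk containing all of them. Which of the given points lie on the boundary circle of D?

Side lengths²: AB² = 125, AC² = 34, BC² = 229.
Since BC² = 229 ≥ 125 + 34 = 159, the angle opposite BC is not acute, so the smallest enclosing circle has BC as diameter.
Centre = midpoint of BC = (-7, -2.5), r² = 229/4 = 57.25.
The points at distance exactly r from the centre are B, C — 2 points.

B, C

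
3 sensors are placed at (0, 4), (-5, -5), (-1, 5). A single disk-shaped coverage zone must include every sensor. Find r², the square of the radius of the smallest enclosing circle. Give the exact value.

Call the three points A, B, C in the order given.
Side lengths²: AB² = 106, AC² = 2, BC² = 116.
Since BC² = 116 ≥ 106 + 2 = 108, the angle opposite BC is not acute, so the smallest enclosing circle has BC as diameter.
Centre = midpoint of BC = (-3, 0), r² = 116/4 = 29.

29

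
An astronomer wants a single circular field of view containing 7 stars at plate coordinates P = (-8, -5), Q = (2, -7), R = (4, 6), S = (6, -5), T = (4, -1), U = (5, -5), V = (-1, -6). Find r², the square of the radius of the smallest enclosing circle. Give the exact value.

33125/484

By Welzl's lemma the MEC is supported by two points (diametrically opposite) or three points (on a circumcircle).
The minimum enclosing circle is determined by three boundary points: P, R, S.
Their circumcentre is (-1, -13/22) with r² = 33125/484.
The farthest remaining point U is at distance² 26833/484 ≤ 33125/484.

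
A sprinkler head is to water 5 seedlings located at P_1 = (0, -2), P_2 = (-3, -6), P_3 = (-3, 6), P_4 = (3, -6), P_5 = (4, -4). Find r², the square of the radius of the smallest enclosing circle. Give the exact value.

45

By Welzl's lemma the MEC is supported by two points (diametrically opposite) or three points (on a circumcircle).
The farthest pair is P_3–P_4 with squared distance 180. The circle on this segment as diameter has centre (0, 0) and r² = 180/4 = 45.
Check P_1: distance² to centre = 4 ≤ 45, so it lies inside.
All remaining points lie in this disk, and no smaller disk contains both endpoints, so this is the minimum enclosing circle.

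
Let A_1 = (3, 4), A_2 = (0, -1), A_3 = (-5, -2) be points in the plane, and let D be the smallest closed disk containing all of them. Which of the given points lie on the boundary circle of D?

Side lengths²: A_1A_2² = 34, A_1A_3² = 100, A_2A_3² = 26.
Since A_1A_3² = 100 ≥ 34 + 26 = 60, the angle opposite A_1A_3 is not acute, so the smallest enclosing circle has A_1A_3 as diameter.
Centre = midpoint of A_1A_3 = (-1, 1), r² = 100/4 = 25.
The points at distance exactly r from the centre are A_1, A_3 — 2 points.

A_1, A_3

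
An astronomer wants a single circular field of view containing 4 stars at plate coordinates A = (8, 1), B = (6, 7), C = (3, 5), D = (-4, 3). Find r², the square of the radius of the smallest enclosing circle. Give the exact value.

10730/289

A smallest enclosing disk is always determined by at most three of the input points on its boundary.
The minimum enclosing circle is determined by three boundary points: A, B, D.
Their circumcentre is (35/17, 40/17) with r² = 10730/289.
The farthest remaining point C is at distance² 2281/289 ≤ 10730/289.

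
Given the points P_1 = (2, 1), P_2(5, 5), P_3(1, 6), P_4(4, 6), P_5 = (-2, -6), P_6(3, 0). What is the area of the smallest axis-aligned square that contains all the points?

The bounding box has width 7 and height 12.
An axis-aligned square enclosing the set must have side ≥ max(width, height).
So the minimum side is max(7, 12) = 12.
Area = 12² = 144.

144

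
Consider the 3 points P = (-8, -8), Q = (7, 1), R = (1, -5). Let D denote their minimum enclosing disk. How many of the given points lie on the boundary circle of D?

2

Side lengths²: PQ² = 306, PR² = 90, QR² = 72.
Since PQ² = 306 ≥ 90 + 72 = 162, the angle opposite PQ is not acute, so the smallest enclosing circle has PQ as diameter.
Centre = midpoint of PQ = (-0.5, -3.5), r² = 306/4 = 76.5.
The points at distance exactly r from the centre are P, Q — 2 points.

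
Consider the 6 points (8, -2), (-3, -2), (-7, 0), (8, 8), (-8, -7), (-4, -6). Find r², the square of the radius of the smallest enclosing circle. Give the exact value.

A smallest enclosing disk is always determined by at most three of the input points on its boundary.
The farthest pair is (8, 8)–(-8, -7) with squared distance 481. The circle on this segment as diameter has centre (0, 0.5) and r² = 481/4 = 120.25.
Check (8, -2): distance² to centre = 70.25 ≤ 120.25, so it lies inside.
All remaining points lie in this disk, and no smaller disk contains both endpoints, so this is the minimum enclosing circle.

120.25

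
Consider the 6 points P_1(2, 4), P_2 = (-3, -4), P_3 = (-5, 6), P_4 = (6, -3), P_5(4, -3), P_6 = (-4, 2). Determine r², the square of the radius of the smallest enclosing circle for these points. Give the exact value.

The minimum enclosing circle of a finite set is fixed by two of the points (as a diameter) or three (as a circumcircle).
The farthest pair is P_3–P_4 with squared distance 202. The circle on this segment as diameter has centre (0.5, 1.5) and r² = 202/4 = 50.5.
Check P_1: distance² to centre = 8.5 ≤ 50.5, so it lies inside.
All remaining points lie in this disk, and no smaller disk contains both endpoints, so this is the minimum enclosing circle.

50.5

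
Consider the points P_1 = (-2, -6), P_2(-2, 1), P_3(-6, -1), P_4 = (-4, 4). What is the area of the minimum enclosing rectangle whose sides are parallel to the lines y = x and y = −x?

48

In coordinates u = x + y, v = x − y the rectangle is axis-aligned; the map (x,y)→(u,v) scales areas by 2.
u-values: -8, -1, -7, 0; range = 0 − (-8) = 8.
v-values: 4, -3, -5, -8; range = 4 − (-8) = 12.
Area = (8 × 12) / 2 = 48.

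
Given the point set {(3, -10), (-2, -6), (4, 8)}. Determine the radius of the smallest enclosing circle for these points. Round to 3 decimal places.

Call the three points A, B, C in the order given.
Side lengths²: AB² = 41, AC² = 325, BC² = 232.
Since AC² = 325 ≥ 232 + 41 = 273, the angle opposite AC is not acute, so the smallest enclosing circle has AC as diameter.
Centre = midpoint of AC = (3.5, -1), r² = 325/4 = 81.25.
r = √(81.25) ≈ 9.014.

9.014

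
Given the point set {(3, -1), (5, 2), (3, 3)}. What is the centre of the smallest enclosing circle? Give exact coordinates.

(3.25, 1)

Call the three points A, B, C in the order given.
Side lengths²: AB² = 13, AC² = 16, BC² = 5.
Since AC² = 16 < 13 + 5 = 18, the triangle is acute, so the smallest enclosing circle is the circumcircle.
Circumcentre = (3.25, 1), r² = 4.0625.
Centre = (3.25, 1).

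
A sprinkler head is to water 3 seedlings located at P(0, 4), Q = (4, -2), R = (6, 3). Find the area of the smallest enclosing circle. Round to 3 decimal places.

42.795

Side lengths²: PQ² = 52, PR² = 37, QR² = 29.
Since PQ² = 52 < 37 + 29 = 66, the triangle is acute, so the smallest enclosing circle is the circumcircle.
Circumcentre = (2.65625, 1.4375), r² = 13.6220703125.
Area = π·r² = π·13.6220703125 ≈ 42.795.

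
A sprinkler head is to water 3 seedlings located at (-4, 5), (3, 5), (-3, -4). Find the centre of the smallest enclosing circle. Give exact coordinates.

(-0.5, 5/6)

Call the three points A, B, C in the order given.
Side lengths²: AB² = 49, AC² = 82, BC² = 117.
Since BC² = 117 < 82 + 49 = 131, the triangle is acute, so the smallest enclosing circle is the circumcircle.
Circumcentre = (-0.5, 5/6), r² = 533/18.
Centre = (-0.5, 5/6).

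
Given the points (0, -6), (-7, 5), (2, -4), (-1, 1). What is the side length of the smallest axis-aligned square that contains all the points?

11

The bounding box has width 9 and height 11.
An axis-aligned square enclosing the set must have side ≥ max(width, height).
So the minimum side is max(9, 11) = 11.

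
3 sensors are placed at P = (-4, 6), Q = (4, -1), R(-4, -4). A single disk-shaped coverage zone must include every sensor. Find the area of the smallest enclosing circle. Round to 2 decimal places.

101.23

Side lengths²: PQ² = 113, PR² = 100, QR² = 73.
Since PQ² = 113 < 100 + 73 = 173, the triangle is acute, so the smallest enclosing circle is the circumcircle.
Circumcentre = (-1.3125, 1), r² = 32.22265625.
Area = π·r² = π·32.22265625 ≈ 101.23.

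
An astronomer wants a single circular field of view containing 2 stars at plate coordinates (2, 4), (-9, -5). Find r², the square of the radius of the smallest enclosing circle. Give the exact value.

The smallest circle enclosing two points has them as diameter endpoints.
Centre = midpoint = (-3.5, -0.5); r² = |(2, 4)−(-9, -5)|²/4 = 202/4 = 50.5.

50.5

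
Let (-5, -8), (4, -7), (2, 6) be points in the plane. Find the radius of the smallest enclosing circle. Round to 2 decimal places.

7.83

Call the three points A, B, C in the order given.
Side lengths²: AB² = 82, AC² = 245, BC² = 173.
Since AC² = 245 < 173 + 82 = 255, the triangle is acute, so the smallest enclosing circle is the circumcircle.
Circumcentre = (-41/34, -39/34), r² = 35465/578.
r = √(35465/578) ≈ 7.83.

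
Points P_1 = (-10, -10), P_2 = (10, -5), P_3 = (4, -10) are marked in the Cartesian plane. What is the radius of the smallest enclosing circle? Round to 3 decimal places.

10.308

Side lengths²: P_1P_2² = 425, P_1P_3² = 196, P_2P_3² = 61.
Since P_1P_2² = 425 ≥ 196 + 61 = 257, the angle opposite P_1P_2 is not acute, so the smallest enclosing circle has P_1P_2 as diameter.
Centre = midpoint of P_1P_2 = (0, -7.5), r² = 425/4 = 106.25.
r = √(106.25) ≈ 10.308.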